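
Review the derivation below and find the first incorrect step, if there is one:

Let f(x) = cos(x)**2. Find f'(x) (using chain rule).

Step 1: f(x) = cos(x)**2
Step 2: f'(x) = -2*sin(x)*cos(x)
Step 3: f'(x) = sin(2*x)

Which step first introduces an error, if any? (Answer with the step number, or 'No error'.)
Step 3

Step 3 is incorrect due to a sign flip.
The step shows: sin(2*x)
The correct value should be: -sin(2*x)

Explanation: The sign of the whole expression was flipped: the term -sin(2*x) was incorrectly written as sin(2*x)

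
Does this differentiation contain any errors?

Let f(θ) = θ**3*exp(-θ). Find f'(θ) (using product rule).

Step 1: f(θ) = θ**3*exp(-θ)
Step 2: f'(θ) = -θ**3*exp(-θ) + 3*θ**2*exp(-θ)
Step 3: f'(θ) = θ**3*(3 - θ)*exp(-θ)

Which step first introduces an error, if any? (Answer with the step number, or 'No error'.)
Step 3

Step 3 is incorrect due to a wrong exponent.
The step shows: θ**3*(3 - θ)*exp(-θ)
The correct value should be: θ**2*(3 - θ)*exp(-θ)

Explanation: The exponent 2 on θ was incorrectly written as 3: the term θ**2*(3 - θ)*exp(-θ) was incorrectly written as θ**3*(3 - θ)*exp(-θ)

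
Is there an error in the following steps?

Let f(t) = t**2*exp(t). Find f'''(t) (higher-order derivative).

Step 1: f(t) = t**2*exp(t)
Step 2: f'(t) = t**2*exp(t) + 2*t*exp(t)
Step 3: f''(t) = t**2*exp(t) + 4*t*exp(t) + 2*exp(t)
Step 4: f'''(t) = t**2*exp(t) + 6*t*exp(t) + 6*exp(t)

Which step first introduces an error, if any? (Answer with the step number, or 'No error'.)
No error

All steps in this derivation are correct.
The final answer f'''(t) = t**2*exp(t) + 6*t*exp(t) + 6*exp(t) is valid.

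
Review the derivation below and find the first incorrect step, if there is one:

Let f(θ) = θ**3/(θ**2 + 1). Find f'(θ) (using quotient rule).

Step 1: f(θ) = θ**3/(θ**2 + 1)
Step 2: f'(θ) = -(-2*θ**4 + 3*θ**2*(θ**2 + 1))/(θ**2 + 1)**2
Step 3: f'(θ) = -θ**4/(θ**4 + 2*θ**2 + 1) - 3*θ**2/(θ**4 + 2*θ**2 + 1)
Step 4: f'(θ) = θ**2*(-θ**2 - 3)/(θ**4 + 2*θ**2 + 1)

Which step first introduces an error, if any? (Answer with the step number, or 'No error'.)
Step 2

Step 2 is incorrect due to a sign flip.
The step shows: -(-2*θ**4 + 3*θ**2*(θ**2 + 1))/(θ**2 + 1)**2
The correct value should be: (-2*θ**4 + 3*θ**2*(θ**2 + 1))/(θ**2 + 1)**2

Explanation: The sign of the whole expression was flipped: the term (-2*θ**4 + 3*θ**2*(θ**2 + 1))/(θ**2 + 1)**2 was incorrectly written as -(-2*θ**4 + 3*θ**2*(θ**2 + 1))/(θ**2 + 1)**2
The later steps are derived from this incorrect expression, so the error originates in Step 2.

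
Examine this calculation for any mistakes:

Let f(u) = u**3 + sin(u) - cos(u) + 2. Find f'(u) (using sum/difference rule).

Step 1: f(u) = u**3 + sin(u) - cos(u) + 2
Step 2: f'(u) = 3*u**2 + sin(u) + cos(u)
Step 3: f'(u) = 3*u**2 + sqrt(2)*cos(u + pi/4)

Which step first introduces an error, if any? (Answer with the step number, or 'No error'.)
Step 3

Step 3 is incorrect due to a wrong trig function.
The step shows: 3*u**2 + sqrt(2)*cos(u + pi/4)
The correct value should be: 3*u**2 + sqrt(2)*sin(u + pi/4)

Explanation: sin(u + pi/4) was incorrectly written as cos(u + pi/4): the term sqrt(2)*sin(u + pi/4) was incorrectly written as sqrt(2)*cos(u + pi/4)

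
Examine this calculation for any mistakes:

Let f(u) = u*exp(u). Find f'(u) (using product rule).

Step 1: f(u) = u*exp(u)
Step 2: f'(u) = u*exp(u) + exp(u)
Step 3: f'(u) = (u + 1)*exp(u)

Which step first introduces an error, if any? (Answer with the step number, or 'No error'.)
No error

All steps in this derivation are correct.
The final answer f'(u) = (u + 1)*exp(u) is valid.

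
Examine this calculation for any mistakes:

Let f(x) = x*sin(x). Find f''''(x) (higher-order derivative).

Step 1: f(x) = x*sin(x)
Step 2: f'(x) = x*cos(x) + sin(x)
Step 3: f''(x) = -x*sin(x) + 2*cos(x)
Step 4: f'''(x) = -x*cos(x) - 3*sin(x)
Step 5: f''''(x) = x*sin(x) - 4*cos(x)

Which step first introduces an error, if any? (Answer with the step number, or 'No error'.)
No error

All steps in this derivation are correct.
The final answer f''''(x) = x*sin(x) - 4*cos(x) is valid.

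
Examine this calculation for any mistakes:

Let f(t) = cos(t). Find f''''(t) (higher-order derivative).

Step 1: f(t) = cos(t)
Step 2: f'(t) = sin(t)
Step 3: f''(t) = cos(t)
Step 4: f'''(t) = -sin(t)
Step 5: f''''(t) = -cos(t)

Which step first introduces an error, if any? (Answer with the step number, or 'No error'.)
Step 2

Step 2 is incorrect due to a sign flip.
The step shows: sin(t)
The correct value should be: -sin(t)

Explanation: The sign of the whole expression was flipped: the term -sin(t) was incorrectly written as sin(t)
The later steps are derived from this incorrect expression, so the error originates in Step 2.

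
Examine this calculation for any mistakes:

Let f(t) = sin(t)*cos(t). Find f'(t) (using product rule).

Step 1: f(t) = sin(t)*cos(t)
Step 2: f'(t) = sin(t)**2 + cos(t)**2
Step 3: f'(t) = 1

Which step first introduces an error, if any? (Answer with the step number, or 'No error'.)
Step 2

Step 2 is incorrect due to a sign flip.
The step shows: sin(t)**2 + cos(t)**2
The correct value should be: -sin(t)**2 + cos(t)**2

Explanation: The sign of one term was flipped: the term -sin(t)**2 was incorrectly written as sin(t)**2
The later steps are derived from this incorrect expression, so the error originates in Step 2.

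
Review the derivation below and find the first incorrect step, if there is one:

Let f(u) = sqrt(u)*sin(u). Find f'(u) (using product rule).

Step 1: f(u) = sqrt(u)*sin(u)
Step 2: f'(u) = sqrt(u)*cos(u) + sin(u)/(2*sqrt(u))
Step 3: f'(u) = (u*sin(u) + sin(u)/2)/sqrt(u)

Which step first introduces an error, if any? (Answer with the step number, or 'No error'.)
Step 3

Step 3 is incorrect due to a wrong trig function.
The step shows: (u*sin(u) + sin(u)/2)/sqrt(u)
The correct value should be: (u*cos(u) + sin(u)/2)/sqrt(u)

Explanation: cos(u) was incorrectly written as sin(u): the term (u*cos(u) + sin(u)/2)/sqrt(u) was incorrectly written as (u*sin(u) + sin(u)/2)/sqrt(u)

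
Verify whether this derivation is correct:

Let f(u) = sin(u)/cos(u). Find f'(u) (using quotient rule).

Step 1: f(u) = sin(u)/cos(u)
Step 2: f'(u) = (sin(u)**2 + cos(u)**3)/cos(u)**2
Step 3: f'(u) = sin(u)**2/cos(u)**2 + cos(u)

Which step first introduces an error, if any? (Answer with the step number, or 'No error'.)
Step 2

Step 2 is incorrect due to a wrong exponent.
The step shows: (sin(u)**2 + cos(u)**3)/cos(u)**2
The correct value should be: (sin(u)**2 + cos(u)**2)/cos(u)**2

Explanation: The exponent 2 on cos(u) was incorrectly written as 3: the term (sin(u)**2 + cos(u)**2)/cos(u)**2 was incorrectly written as (sin(u)**2 + cos(u)**3)/cos(u)**2
The later steps are derived from this incorrect expression, so the error originates in Step 2.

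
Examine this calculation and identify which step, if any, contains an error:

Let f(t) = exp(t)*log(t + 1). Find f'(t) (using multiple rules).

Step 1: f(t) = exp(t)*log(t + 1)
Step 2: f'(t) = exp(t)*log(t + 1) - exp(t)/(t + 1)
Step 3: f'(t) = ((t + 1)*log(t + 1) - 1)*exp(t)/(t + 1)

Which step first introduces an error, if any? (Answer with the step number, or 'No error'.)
Step 2

Step 2 is incorrect due to a sign flip.
The step shows: exp(t)*log(t + 1) - exp(t)/(t + 1)
The correct value should be: exp(t)*log(t + 1) + exp(t)/(t + 1)

Explanation: The sign of one term was flipped: the term exp(t)/(t + 1) was incorrectly written as -exp(t)/(t + 1)
The later steps are derived from this incorrect expression, so the error originates in Step 2.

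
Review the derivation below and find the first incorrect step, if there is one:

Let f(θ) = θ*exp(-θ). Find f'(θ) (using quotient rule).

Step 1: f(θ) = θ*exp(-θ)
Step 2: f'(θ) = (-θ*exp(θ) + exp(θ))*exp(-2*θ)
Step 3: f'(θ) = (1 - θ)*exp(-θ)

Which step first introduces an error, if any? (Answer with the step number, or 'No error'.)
No error

All steps in this derivation are correct.
The final answer f'(θ) = (1 - θ)*exp(-θ) is valid.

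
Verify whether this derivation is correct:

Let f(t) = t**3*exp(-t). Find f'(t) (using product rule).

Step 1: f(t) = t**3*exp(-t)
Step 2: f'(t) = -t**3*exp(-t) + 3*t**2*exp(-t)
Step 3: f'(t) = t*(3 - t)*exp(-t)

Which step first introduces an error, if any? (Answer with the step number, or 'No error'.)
Step 3

Step 3 is incorrect due to a wrong exponent.
The step shows: t*(3 - t)*exp(-t)
The correct value should be: t**2*(3 - t)*exp(-t)

Explanation: The exponent 2 on t was incorrectly written as 1: the term t**2*(3 - t)*exp(-t) was incorrectly written as t*(3 - t)*exp(-t)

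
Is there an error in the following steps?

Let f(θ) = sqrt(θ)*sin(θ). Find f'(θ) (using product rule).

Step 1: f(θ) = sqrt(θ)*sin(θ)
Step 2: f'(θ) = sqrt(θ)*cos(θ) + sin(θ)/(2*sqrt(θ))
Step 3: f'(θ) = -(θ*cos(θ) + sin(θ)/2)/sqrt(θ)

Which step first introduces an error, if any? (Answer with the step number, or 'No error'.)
Step 3

Step 3 is incorrect due to a sign flip.
The step shows: -(θ*cos(θ) + sin(θ)/2)/sqrt(θ)
The correct value should be: (θ*cos(θ) + sin(θ)/2)/sqrt(θ)

Explanation: The sign of the whole expression was flipped: the term (θ*cos(θ) + sin(θ)/2)/sqrt(θ) was incorrectly written as -(θ*cos(θ) + sin(θ)/2)/sqrt(θ)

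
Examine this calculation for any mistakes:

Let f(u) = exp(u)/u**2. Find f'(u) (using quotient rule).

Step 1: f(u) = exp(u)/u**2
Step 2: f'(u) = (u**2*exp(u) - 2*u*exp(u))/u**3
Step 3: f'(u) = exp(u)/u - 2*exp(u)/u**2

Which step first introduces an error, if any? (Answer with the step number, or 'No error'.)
Step 2

Step 2 is incorrect due to a wrong exponent.
The step shows: (u**2*exp(u) - 2*u*exp(u))/u**3
The correct value should be: (u**2*exp(u) - 2*u*exp(u))/u**4

Explanation: The exponent -4 on u was incorrectly written as -3: the term (u**2*exp(u) - 2*u*exp(u))/u**4 was incorrectly written as (u**2*exp(u) - 2*u*exp(u))/u**3
The later steps are derived from this incorrect expression, so the error originates in Step 2.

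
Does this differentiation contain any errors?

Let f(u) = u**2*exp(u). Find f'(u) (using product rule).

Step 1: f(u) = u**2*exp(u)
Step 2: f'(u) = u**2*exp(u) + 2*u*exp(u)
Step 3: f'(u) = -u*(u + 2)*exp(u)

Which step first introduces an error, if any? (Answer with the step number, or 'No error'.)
Step 3

Step 3 is incorrect due to a sign flip.
The step shows: -u*(u + 2)*exp(u)
The correct value should be: u*(u + 2)*exp(u)

Explanation: The sign of the whole expression was flipped: the term u*(u + 2)*exp(u) was incorrectly written as -u*(u + 2)*exp(u)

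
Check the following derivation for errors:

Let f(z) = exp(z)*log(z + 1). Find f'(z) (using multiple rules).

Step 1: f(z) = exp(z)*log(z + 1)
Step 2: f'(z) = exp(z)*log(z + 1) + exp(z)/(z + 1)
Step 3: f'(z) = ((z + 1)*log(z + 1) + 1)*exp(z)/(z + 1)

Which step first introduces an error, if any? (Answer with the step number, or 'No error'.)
No error

All steps in this derivation are correct.
The final answer f'(z) = ((z + 1)*log(z + 1) + 1)*exp(z)/(z + 1) is valid.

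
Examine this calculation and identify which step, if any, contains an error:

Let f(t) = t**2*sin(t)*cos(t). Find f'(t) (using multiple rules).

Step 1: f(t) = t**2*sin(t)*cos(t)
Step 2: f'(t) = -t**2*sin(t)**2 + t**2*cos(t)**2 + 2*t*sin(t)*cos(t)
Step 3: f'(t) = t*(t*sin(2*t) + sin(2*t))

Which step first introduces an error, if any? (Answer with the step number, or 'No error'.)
Step 3

Step 3 is incorrect due to a wrong trig function.
The step shows: t*(t*sin(2*t) + sin(2*t))
The correct value should be: t*(t*cos(2*t) + sin(2*t))

Explanation: cos(2*t) was incorrectly written as sin(2*t): the term t*(t*cos(2*t) + sin(2*t)) was incorrectly written as t*(t*sin(2*t) + sin(2*t))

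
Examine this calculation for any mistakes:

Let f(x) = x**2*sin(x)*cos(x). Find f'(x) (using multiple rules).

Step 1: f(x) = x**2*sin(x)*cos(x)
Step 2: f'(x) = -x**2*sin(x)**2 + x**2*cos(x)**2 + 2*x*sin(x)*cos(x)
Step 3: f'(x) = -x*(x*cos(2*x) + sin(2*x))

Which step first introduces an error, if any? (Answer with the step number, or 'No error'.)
Step 3

Step 3 is incorrect due to a sign flip.
The step shows: -x*(x*cos(2*x) + sin(2*x))
The correct value should be: x*(x*cos(2*x) + sin(2*x))

Explanation: The sign of the whole expression was flipped: the term x*(x*cos(2*x) + sin(2*x)) was incorrectly written as -x*(x*cos(2*x) + sin(2*x))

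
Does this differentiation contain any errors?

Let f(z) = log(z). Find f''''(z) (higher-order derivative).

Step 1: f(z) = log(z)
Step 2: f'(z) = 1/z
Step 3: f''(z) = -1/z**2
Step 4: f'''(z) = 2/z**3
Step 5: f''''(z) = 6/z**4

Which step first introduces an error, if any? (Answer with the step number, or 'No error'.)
Step 5

Step 5 is incorrect due to a sign flip.
The step shows: 6/z**4
The correct value should be: -6/z**4

Explanation: The sign of the whole expression was flipped: the term -6/z**4 was incorrectly written as 6/z**4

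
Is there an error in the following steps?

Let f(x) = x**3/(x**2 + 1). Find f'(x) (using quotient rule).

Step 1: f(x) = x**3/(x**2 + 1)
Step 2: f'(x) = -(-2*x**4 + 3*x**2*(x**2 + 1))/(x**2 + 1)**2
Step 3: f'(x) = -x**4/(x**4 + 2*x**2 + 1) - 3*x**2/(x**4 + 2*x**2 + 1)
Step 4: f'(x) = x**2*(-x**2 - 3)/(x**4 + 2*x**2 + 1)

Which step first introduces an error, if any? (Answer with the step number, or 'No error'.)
Step 2

Step 2 is incorrect due to a sign flip.
The step shows: -(-2*x**4 + 3*x**2*(x**2 + 1))/(x**2 + 1)**2
The correct value should be: (-2*x**4 + 3*x**2*(x**2 + 1))/(x**2 + 1)**2

Explanation: The sign of the whole expression was flipped: the term (-2*x**4 + 3*x**2*(x**2 + 1))/(x**2 + 1)**2 was incorrectly written as -(-2*x**4 + 3*x**2*(x**2 + 1))/(x**2 + 1)**2
The later steps are derived from this incorrect expression, so the error originates in Step 2.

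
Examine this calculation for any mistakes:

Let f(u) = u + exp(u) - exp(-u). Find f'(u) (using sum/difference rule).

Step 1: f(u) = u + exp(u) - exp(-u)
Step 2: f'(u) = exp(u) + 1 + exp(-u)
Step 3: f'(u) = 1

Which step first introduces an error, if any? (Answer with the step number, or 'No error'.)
Step 3

Step 3 is incorrect due to a dropped term.
The step shows: 1
The correct value should be: 2*cosh(u) + 1

Explanation: A term was dropped: the term 2*cosh(u) was incorrectly omitted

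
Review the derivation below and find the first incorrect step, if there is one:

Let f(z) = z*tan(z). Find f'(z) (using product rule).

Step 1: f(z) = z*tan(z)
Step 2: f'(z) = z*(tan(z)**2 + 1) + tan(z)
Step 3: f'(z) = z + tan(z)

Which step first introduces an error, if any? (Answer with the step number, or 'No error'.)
Step 3

Step 3 is incorrect due to a dropped term.
The step shows: z + tan(z)
The correct value should be: z*tan(z)**2 + z + tan(z)

Explanation: A term was dropped: the term z*tan(z)**2 was incorrectly omitted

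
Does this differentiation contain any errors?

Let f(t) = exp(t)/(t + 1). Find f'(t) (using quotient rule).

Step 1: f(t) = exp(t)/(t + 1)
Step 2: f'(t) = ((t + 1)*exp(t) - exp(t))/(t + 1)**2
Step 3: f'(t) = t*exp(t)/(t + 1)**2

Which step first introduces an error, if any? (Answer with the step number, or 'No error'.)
No error

All steps in this derivation are correct.
The final answer f'(t) = t*exp(t)/(t + 1)**2 is valid.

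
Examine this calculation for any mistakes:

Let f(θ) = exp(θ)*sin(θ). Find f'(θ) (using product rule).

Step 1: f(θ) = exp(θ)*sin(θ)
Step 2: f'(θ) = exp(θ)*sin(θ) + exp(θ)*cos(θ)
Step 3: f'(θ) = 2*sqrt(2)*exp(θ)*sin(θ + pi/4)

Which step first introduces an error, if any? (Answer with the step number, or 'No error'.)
Step 3

Step 3 is incorrect due to a wrong exponent.
The step shows: 2*sqrt(2)*exp(θ)*sin(θ + pi/4)
The correct value should be: sqrt(2)*exp(θ)*sin(θ + pi/4)

Explanation: The exponent 1/2 on 2 was incorrectly written as 3/2: the term sqrt(2)*exp(θ)*sin(θ + pi/4) was incorrectly written as 2*sqrt(2)*exp(θ)*sin(θ + pi/4)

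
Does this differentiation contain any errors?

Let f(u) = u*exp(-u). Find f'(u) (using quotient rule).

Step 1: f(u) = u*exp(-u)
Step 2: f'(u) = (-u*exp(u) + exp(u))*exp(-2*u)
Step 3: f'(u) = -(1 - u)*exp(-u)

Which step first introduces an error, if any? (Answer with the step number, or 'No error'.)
Step 3

Step 3 is incorrect due to a sign flip.
The step shows: -(1 - u)*exp(-u)
The correct value should be: (1 - u)*exp(-u)

Explanation: The sign of the whole expression was flipped: the term (1 - u)*exp(-u) was incorrectly written as -(1 - u)*exp(-u)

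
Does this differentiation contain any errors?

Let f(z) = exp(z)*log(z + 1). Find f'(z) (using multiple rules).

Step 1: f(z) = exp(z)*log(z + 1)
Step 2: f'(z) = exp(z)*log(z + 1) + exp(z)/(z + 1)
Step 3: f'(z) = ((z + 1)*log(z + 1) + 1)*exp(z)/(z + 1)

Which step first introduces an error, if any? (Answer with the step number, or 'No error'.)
No error

All steps in this derivation are correct.
The final answer f'(z) = ((z + 1)*log(z + 1) + 1)*exp(z)/(z + 1) is valid.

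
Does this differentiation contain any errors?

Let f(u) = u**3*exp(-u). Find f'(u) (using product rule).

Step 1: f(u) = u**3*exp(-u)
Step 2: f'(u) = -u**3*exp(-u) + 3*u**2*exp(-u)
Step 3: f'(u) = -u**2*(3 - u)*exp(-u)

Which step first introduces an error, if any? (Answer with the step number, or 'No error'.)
Step 3

Step 3 is incorrect due to a sign flip.
The step shows: -u**2*(3 - u)*exp(-u)
The correct value should be: u**2*(3 - u)*exp(-u)

Explanation: The sign of the whole expression was flipped: the term u**2*(3 - u)*exp(-u) was incorrectly written as -u**2*(3 - u)*exp(-u)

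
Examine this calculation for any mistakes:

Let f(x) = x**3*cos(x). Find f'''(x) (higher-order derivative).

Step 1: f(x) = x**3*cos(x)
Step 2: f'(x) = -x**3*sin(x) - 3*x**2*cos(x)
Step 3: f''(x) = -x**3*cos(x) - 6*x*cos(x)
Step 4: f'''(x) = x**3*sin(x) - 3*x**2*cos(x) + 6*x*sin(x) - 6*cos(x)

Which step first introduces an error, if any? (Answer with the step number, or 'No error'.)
Step 2

Step 2 is incorrect due to a sign flip.
The step shows: -x**3*sin(x) - 3*x**2*cos(x)
The correct value should be: -x**3*sin(x) + 3*x**2*cos(x)

Explanation: The sign of one term was flipped: the term 3*x**2*cos(x) was incorrectly written as -3*x**2*cos(x)
The later steps are derived from this incorrect expression, so the error originates in Step 2.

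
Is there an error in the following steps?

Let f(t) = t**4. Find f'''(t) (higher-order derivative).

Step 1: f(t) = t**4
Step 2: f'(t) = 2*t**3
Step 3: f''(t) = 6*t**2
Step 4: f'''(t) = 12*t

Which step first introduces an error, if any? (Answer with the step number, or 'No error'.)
Step 2

Step 2 is incorrect due to a wrong coefficient.
The step shows: 2*t**3
The correct value should be: 4*t**3

Explanation: The coefficient 4 was incorrectly written as 2: the term 4*t**3 was incorrectly written as 2*t**3
The later steps are derived from this incorrect expression, so the error originates in Step 2.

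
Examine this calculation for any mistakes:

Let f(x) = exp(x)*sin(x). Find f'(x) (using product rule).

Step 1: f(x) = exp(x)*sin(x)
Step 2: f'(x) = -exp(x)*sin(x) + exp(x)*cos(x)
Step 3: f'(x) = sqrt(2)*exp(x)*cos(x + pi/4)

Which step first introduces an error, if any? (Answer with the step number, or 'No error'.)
Step 2

Step 2 is incorrect due to a sign flip.
The step shows: -exp(x)*sin(x) + exp(x)*cos(x)
The correct value should be: exp(x)*sin(x) + exp(x)*cos(x)

Explanation: The sign of one term was flipped: the term exp(x)*sin(x) was incorrectly written as -exp(x)*sin(x)
The later steps are derived from this incorrect expression, so the error originates in Step 2.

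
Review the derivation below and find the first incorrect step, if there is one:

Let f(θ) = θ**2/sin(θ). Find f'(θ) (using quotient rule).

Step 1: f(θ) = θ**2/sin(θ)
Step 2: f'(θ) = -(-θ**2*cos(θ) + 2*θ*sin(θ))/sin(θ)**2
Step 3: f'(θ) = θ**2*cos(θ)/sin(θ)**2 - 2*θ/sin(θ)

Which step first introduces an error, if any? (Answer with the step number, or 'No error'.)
Step 2

Step 2 is incorrect due to a sign flip.
The step shows: -(-θ**2*cos(θ) + 2*θ*sin(θ))/sin(θ)**2
The correct value should be: (-θ**2*cos(θ) + 2*θ*sin(θ))/sin(θ)**2

Explanation: The sign of the whole expression was flipped: the term (-θ**2*cos(θ) + 2*θ*sin(θ))/sin(θ)**2 was incorrectly written as -(-θ**2*cos(θ) + 2*θ*sin(θ))/sin(θ)**2
The later steps are derived from this incorrect expression, so the error originates in Step 2.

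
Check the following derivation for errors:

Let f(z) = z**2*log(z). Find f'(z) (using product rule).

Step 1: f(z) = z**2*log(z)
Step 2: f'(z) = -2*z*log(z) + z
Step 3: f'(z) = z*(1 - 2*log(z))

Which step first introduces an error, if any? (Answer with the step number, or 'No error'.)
Step 2

Step 2 is incorrect due to a sign flip.
The step shows: -2*z*log(z) + z
The correct value should be: 2*z*log(z) + z

Explanation: The sign of one term was flipped: the term 2*z*log(z) was incorrectly written as -2*z*log(z)
The later steps are derived from this incorrect expression, so the error originates in Step 2.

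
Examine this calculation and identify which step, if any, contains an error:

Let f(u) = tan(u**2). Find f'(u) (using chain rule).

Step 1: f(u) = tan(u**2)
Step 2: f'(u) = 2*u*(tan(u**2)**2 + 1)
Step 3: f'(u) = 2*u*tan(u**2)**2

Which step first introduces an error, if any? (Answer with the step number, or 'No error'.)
Step 3

Step 3 is incorrect due to a dropped term.
The step shows: 2*u*tan(u**2)**2
The correct value should be: 2*u*tan(u**2)**2 + 2*u

Explanation: A term was dropped: the term 2*u was incorrectly omitted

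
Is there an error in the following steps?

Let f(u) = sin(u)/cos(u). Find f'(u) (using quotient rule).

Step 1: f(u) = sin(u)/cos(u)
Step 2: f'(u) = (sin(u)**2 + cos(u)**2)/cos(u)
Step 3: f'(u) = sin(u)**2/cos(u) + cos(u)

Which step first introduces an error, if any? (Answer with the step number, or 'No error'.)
Step 2

Step 2 is incorrect due to a wrong exponent.
The step shows: (sin(u)**2 + cos(u)**2)/cos(u)
The correct value should be: (sin(u)**2 + cos(u)**2)/cos(u)**2

Explanation: The exponent -2 on cos(u) was incorrectly written as -1: the term (sin(u)**2 + cos(u)**2)/cos(u)**2 was incorrectly written as (sin(u)**2 + cos(u)**2)/cos(u)
The later steps are derived from this incorrect expression, so the error originates in Step 2.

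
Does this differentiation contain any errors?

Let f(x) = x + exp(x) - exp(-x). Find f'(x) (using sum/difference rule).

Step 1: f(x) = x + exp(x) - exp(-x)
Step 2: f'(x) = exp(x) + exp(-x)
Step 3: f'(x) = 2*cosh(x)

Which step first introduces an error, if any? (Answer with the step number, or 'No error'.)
Step 2

Step 2 is incorrect due to a dropped term.
The step shows: exp(x) + exp(-x)
The correct value should be: exp(x) + 1 + exp(-x)

Explanation: A term was dropped: the term 1 was incorrectly omitted
The later steps are derived from this incorrect expression, so the error originates in Step 2.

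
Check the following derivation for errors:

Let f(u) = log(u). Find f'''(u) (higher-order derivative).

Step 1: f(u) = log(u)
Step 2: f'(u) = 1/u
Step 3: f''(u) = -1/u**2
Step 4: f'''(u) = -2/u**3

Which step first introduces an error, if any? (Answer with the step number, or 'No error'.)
Step 4

Step 4 is incorrect due to a sign flip.
The step shows: -2/u**3
The correct value should be: 2/u**3

Explanation: The sign of the whole expression was flipped: the term 2/u**3 was incorrectly written as -2/u**3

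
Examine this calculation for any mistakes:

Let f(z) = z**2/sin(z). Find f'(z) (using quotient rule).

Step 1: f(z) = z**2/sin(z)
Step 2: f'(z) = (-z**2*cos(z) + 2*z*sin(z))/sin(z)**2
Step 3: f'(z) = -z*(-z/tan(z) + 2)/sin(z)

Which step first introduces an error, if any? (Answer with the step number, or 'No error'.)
Step 3

Step 3 is incorrect due to a sign flip.
The step shows: -z*(-z/tan(z) + 2)/sin(z)
The correct value should be: z*(-z/tan(z) + 2)/sin(z)

Explanation: The sign of the whole expression was flipped: the term z*(-z/tan(z) + 2)/sin(z) was incorrectly written as -z*(-z/tan(z) + 2)/sin(z)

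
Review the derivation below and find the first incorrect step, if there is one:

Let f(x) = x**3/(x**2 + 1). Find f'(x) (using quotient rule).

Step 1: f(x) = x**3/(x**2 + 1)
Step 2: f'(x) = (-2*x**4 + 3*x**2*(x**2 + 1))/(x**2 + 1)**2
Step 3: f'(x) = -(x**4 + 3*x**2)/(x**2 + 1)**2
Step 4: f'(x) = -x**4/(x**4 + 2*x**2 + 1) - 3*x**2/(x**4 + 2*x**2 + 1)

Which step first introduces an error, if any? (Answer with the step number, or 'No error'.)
Step 3

Step 3 is incorrect due to a sign flip.
The step shows: -(x**4 + 3*x**2)/(x**2 + 1)**2
The correct value should be: (x**4 + 3*x**2)/(x**2 + 1)**2

Explanation: The sign of the whole expression was flipped: the term (x**4 + 3*x**2)/(x**2 + 1)**2 was incorrectly written as -(x**4 + 3*x**2)/(x**2 + 1)**2
The later steps are derived from this incorrect expression, so the error originates in Step 3.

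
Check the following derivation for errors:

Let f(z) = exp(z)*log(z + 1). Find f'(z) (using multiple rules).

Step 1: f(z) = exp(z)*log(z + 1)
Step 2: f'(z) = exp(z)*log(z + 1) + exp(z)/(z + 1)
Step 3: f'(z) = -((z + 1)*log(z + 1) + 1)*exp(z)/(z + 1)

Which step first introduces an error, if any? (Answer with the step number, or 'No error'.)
Step 3

Step 3 is incorrect due to a sign flip.
The step shows: -((z + 1)*log(z + 1) + 1)*exp(z)/(z + 1)
The correct value should be: ((z + 1)*log(z + 1) + 1)*exp(z)/(z + 1)

Explanation: The sign of the whole expression was flipped: the term ((z + 1)*log(z + 1) + 1)*exp(z)/(z + 1) was incorrectly written as -((z + 1)*log(z + 1) + 1)*exp(z)/(z + 1)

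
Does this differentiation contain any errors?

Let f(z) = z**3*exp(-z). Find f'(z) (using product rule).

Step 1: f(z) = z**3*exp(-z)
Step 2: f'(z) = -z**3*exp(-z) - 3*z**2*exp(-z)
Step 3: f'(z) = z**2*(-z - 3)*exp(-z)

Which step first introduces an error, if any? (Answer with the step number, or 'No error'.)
Step 2

Step 2 is incorrect due to a sign flip.
The step shows: -z**3*exp(-z) - 3*z**2*exp(-z)
The correct value should be: -z**3*exp(-z) + 3*z**2*exp(-z)

Explanation: The sign of one term was flipped: the term 3*z**2*exp(-z) was incorrectly written as -3*z**2*exp(-z)
The later steps are derived from this incorrect expression, so the error originates in Step 2.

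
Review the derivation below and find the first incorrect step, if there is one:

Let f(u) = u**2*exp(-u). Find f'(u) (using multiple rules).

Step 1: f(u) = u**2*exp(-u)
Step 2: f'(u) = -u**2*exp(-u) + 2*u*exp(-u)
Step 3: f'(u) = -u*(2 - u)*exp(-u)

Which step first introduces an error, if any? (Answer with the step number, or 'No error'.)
Step 3

Step 3 is incorrect due to a sign flip.
The step shows: -u*(2 - u)*exp(-u)
The correct value should be: u*(2 - u)*exp(-u)

Explanation: The sign of the whole expression was flipped: the term u*(2 - u)*exp(-u) was incorrectly written as -u*(2 - u)*exp(-u)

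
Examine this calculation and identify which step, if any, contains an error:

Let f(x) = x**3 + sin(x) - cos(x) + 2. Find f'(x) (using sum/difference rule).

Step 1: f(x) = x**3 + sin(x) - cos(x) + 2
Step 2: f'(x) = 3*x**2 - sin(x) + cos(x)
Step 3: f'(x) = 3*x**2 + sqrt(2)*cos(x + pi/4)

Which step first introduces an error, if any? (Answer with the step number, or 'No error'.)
Step 2

Step 2 is incorrect due to a sign flip.
The step shows: 3*x**2 - sin(x) + cos(x)
The correct value should be: 3*x**2 + sin(x) + cos(x)

Explanation: The sign of one term was flipped: the term sin(x) was incorrectly written as -sin(x)
The later steps are derived from this incorrect expression, so the error originates in Step 2.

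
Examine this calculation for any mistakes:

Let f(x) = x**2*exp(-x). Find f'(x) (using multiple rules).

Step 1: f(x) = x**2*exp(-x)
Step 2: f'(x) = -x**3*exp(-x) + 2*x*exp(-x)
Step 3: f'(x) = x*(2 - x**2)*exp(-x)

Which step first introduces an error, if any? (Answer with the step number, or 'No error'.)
Step 2

Step 2 is incorrect due to a wrong exponent.
The step shows: -x**3*exp(-x) + 2*x*exp(-x)
The correct value should be: -x**2*exp(-x) + 2*x*exp(-x)

Explanation: The exponent 2 on x was incorrectly written as 3: the term -x**2*exp(-x) was incorrectly written as -x**3*exp(-x)
The later steps are derived from this incorrect expression, so the error originates in Step 2.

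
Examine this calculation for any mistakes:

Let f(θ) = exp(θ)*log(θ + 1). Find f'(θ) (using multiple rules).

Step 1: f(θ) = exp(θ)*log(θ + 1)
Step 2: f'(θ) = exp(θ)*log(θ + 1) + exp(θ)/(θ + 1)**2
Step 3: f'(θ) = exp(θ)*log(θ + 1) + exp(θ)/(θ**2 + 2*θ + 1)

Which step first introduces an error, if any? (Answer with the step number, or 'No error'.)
Step 2

Step 2 is incorrect due to a wrong exponent.
The step shows: exp(θ)*log(θ + 1) + exp(θ)/(θ + 1)**2
The correct value should be: exp(θ)*log(θ + 1) + exp(θ)/(θ + 1)

Explanation: The exponent -1 on θ + 1 was incorrectly written as -2: the term exp(θ)/(θ + 1) was incorrectly written as exp(θ)/(θ + 1)**2
The later steps are derived from this incorrect expression, so the error originates in Step 2.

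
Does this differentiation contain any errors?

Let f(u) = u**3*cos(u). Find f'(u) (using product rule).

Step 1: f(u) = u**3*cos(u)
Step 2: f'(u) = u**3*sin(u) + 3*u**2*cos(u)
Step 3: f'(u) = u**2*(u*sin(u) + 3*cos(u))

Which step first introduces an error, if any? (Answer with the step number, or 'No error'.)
Step 2

Step 2 is incorrect due to a sign flip.
The step shows: u**3*sin(u) + 3*u**2*cos(u)
The correct value should be: -u**3*sin(u) + 3*u**2*cos(u)

Explanation: The sign of one term was flipped: the term -u**3*sin(u) was incorrectly written as u**3*sin(u)
The later steps are derived from this incorrect expression, so the error originates in Step 2.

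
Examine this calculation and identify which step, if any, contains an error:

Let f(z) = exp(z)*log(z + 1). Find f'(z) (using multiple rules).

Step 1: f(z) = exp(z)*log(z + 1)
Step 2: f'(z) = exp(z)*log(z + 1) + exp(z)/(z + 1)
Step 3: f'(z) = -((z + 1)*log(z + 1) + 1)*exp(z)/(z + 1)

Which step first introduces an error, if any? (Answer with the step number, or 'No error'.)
Step 3

Step 3 is incorrect due to a sign flip.
The step shows: -((z + 1)*log(z + 1) + 1)*exp(z)/(z + 1)
The correct value should be: ((z + 1)*log(z + 1) + 1)*exp(z)/(z + 1)

Explanation: The sign of the whole expression was flipped: the term ((z + 1)*log(z + 1) + 1)*exp(z)/(z + 1) was incorrectly written as -((z + 1)*log(z + 1) + 1)*exp(z)/(z + 1)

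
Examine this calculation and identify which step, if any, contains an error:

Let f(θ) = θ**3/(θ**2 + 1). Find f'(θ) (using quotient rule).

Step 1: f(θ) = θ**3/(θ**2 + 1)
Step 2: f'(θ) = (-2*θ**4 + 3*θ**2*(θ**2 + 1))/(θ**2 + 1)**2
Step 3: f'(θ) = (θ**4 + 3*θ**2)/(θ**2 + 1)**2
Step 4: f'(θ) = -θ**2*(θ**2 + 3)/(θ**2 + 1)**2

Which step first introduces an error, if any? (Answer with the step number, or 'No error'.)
Step 4

Step 4 is incorrect due to a sign flip.
The step shows: -θ**2*(θ**2 + 3)/(θ**2 + 1)**2
The correct value should be: θ**2*(θ**2 + 3)/(θ**2 + 1)**2

Explanation: The sign of the whole expression was flipped: the term θ**2*(θ**2 + 3)/(θ**2 + 1)**2 was incorrectly written as -θ**2*(θ**2 + 3)/(θ**2 + 1)**2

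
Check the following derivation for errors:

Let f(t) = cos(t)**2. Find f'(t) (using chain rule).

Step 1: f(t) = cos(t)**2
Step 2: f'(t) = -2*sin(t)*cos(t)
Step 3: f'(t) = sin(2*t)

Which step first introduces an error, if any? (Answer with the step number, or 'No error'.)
Step 3

Step 3 is incorrect due to a sign flip.
The step shows: sin(2*t)
The correct value should be: -sin(2*t)

Explanation: The sign of the whole expression was flipped: the term -sin(2*t) was incorrectly written as sin(2*t)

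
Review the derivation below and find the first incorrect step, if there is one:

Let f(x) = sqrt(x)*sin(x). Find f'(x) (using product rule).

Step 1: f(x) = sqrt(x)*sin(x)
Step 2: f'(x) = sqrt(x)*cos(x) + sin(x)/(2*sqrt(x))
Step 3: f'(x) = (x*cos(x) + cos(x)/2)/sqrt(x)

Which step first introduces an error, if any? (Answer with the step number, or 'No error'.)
Step 3

Step 3 is incorrect due to a wrong trig function.
The step shows: (x*cos(x) + cos(x)/2)/sqrt(x)
The correct value should be: (x*cos(x) + sin(x)/2)/sqrt(x)

Explanation: sin(x) was incorrectly written as cos(x): the term (x*cos(x) + sin(x)/2)/sqrt(x) was incorrectly written as (x*cos(x) + cos(x)/2)/sqrt(x)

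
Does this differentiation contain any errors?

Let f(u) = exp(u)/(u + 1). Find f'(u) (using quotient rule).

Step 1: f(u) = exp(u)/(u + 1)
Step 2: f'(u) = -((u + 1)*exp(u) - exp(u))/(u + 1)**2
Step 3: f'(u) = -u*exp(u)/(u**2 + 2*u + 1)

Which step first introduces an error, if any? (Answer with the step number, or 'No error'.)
Step 2

Step 2 is incorrect due to a sign flip.
The step shows: -((u + 1)*exp(u) - exp(u))/(u + 1)**2
The correct value should be: ((u + 1)*exp(u) - exp(u))/(u + 1)**2

Explanation: The sign of the whole expression was flipped: the term ((u + 1)*exp(u) - exp(u))/(u + 1)**2 was incorrectly written as -((u + 1)*exp(u) - exp(u))/(u + 1)**2
The later steps are derived from this incorrect expression, so the error originates in Step 2.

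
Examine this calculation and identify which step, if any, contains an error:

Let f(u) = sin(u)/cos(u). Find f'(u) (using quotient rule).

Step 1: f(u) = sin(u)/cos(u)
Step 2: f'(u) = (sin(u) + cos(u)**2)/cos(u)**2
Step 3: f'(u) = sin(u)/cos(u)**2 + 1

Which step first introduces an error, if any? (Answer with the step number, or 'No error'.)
Step 2

Step 2 is incorrect due to a wrong exponent.
The step shows: (sin(u) + cos(u)**2)/cos(u)**2
The correct value should be: (sin(u)**2 + cos(u)**2)/cos(u)**2

Explanation: The exponent 2 on sin(u) was incorrectly written as 1: the term (sin(u)**2 + cos(u)**2)/cos(u)**2 was incorrectly written as (sin(u) + cos(u)**2)/cos(u)**2
The later steps are derived from this incorrect expression, so the error originates in Step 2.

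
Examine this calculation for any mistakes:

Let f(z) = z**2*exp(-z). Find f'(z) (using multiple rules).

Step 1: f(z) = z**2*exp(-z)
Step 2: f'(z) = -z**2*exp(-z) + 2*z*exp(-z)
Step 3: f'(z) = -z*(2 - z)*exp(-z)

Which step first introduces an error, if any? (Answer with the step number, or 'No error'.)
Step 3

Step 3 is incorrect due to a sign flip.
The step shows: -z*(2 - z)*exp(-z)
The correct value should be: z*(2 - z)*exp(-z)

Explanation: The sign of the whole expression was flipped: the term z*(2 - z)*exp(-z) was incorrectly written as -z*(2 - z)*exp(-z)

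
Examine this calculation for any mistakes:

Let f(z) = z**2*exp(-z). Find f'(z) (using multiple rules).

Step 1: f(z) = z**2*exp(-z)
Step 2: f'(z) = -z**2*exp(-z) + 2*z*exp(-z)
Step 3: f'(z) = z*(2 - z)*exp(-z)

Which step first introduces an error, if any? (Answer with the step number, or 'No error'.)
No error

All steps in this derivation are correct.
The final answer f'(z) = z*(2 - z)*exp(-z) is valid.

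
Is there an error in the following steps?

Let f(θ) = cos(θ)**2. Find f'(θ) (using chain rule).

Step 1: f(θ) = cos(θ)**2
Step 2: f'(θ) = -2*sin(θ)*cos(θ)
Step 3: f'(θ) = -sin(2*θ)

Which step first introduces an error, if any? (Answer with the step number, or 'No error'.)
No error

All steps in this derivation are correct.
The final answer f'(θ) = -sin(2*θ) is valid.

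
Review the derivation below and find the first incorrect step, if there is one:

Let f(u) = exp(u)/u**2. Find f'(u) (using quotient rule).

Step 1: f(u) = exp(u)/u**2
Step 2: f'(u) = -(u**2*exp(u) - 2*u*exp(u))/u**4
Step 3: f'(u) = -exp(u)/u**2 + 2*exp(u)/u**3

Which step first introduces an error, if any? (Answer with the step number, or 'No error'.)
Step 2

Step 2 is incorrect due to a sign flip.
The step shows: -(u**2*exp(u) - 2*u*exp(u))/u**4
The correct value should be: (u**2*exp(u) - 2*u*exp(u))/u**4

Explanation: The sign of the whole expression was flipped: the term (u**2*exp(u) - 2*u*exp(u))/u**4 was incorrectly written as -(u**2*exp(u) - 2*u*exp(u))/u**4
The later steps are derived from this incorrect expression, so the error originates in Step 2.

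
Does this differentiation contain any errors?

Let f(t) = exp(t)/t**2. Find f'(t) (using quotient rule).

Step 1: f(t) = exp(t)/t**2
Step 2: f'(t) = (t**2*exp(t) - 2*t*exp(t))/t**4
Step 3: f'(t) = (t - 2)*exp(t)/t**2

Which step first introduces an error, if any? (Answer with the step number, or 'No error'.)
Step 3

Step 3 is incorrect due to a wrong exponent.
The step shows: (t - 2)*exp(t)/t**2
The correct value should be: (t - 2)*exp(t)/t**3

Explanation: The exponent -3 on t was incorrectly written as -2: the term (t - 2)*exp(t)/t**3 was incorrectly written as (t - 2)*exp(t)/t**2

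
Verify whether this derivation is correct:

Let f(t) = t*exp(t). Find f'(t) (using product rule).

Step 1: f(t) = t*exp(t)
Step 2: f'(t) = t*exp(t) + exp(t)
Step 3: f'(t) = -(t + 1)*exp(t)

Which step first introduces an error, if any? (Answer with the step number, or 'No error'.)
Step 3

Step 3 is incorrect due to a sign flip.
The step shows: -(t + 1)*exp(t)
The correct value should be: (t + 1)*exp(t)

Explanation: The sign of the whole expression was flipped: the term (t + 1)*exp(t) was incorrectly written as -(t + 1)*exp(t)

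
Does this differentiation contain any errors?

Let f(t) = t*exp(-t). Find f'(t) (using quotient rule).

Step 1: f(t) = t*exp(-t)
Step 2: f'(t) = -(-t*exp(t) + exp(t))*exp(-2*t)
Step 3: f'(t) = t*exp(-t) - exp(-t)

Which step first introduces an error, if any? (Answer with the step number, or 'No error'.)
Step 2

Step 2 is incorrect due to a sign flip.
The step shows: -(-t*exp(t) + exp(t))*exp(-2*t)
The correct value should be: (-t*exp(t) + exp(t))*exp(-2*t)

Explanation: The sign of the whole expression was flipped: the term (-t*exp(t) + exp(t))*exp(-2*t) was incorrectly written as -(-t*exp(t) + exp(t))*exp(-2*t)
The later steps are derived from this incorrect expression, so the error originates in Step 2.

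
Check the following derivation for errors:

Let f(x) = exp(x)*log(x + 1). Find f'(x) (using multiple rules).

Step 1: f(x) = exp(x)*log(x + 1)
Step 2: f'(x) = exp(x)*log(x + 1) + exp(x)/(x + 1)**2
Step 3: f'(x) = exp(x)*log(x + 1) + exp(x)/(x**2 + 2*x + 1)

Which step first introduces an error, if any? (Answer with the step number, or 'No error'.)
Step 2

Step 2 is incorrect due to a wrong exponent.
The step shows: exp(x)*log(x + 1) + exp(x)/(x + 1)**2
The correct value should be: exp(x)*log(x + 1) + exp(x)/(x + 1)

Explanation: The exponent -1 on x + 1 was incorrectly written as -2: the term exp(x)/(x + 1) was incorrectly written as exp(x)/(x + 1)**2
The later steps are derived from this incorrect expression, so the error originates in Step 2.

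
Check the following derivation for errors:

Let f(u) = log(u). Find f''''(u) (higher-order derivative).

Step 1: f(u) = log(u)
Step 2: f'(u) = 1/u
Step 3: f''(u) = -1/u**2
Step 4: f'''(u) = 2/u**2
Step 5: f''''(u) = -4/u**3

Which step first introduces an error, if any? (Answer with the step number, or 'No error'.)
Step 4

Step 4 is incorrect due to a wrong exponent.
The step shows: 2/u**2
The correct value should be: 2/u**3

Explanation: The exponent -3 on u was incorrectly written as -2: the term 2/u**3 was incorrectly written as 2/u**2
The later steps are derived from this incorrect expression, so the error originates in Step 4.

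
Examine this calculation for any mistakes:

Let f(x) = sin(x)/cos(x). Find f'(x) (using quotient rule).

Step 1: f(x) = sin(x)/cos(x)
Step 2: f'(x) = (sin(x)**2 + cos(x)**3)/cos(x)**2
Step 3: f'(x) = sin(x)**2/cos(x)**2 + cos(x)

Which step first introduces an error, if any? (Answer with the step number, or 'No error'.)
Step 2

Step 2 is incorrect due to a wrong exponent.
The step shows: (sin(x)**2 + cos(x)**3)/cos(x)**2
The correct value should be: (sin(x)**2 + cos(x)**2)/cos(x)**2

Explanation: The exponent 2 on cos(x) was incorrectly written as 3: the term (sin(x)**2 + cos(x)**2)/cos(x)**2 was incorrectly written as (sin(x)**2 + cos(x)**3)/cos(x)**2
The later steps are derived from this incorrect expression, so the error originates in Step 2.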